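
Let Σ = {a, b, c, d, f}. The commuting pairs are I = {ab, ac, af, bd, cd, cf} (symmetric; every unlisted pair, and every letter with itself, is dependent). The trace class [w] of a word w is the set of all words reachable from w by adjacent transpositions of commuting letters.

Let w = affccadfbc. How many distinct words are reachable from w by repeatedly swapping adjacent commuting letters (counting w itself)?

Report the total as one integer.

#0=a has no predecessor
#1=f has no predecessor
#2=f depends on [1:f]
#3=c has no predecessor
#4=c depends on [3:c]
#5=a depends on [0:a]
#6=d depends on [2:f, 5:a]
#7=f depends on [6:d]
#8=b depends on [4:c, 7:f]
#9=c depends on [8:b]
sources: [0:a, 1:f, 3:c]
N(rest) = Σ N(rest − s) over sources s of rest; N(one piece) = 1:
  size 1 → [9]=1
  size 2 → [8,9]=1
  size 3 → [4,8,9]=1  [7,8,9]=1
  size 4 → [3,4,8,9]=1  [4,7,8,9]=2  [6,7,8,9]=1
  size 5 → [2,6,7,8,9]=1  [3,4,7,8,9]=3  [4,6,7,8,9]=3  [5,6,7,8,9]=1
  size 6 → [0,5,6,7,8,9]=1  [1,2,6,7,8,9]=1  [2,4,6,7,8,9]=4  [2,5,6,7,8,9]=2  [3,4,6,7,8,9]=6  [4,5,6,7,8,9]=4
  size 7 → [0,2,5,6,7,8,9]=3  [0,4,5,6,7,8,9]=5  [1,2,4,6,7,8,9]=5  [1,2,5,6,7,8,9]=3  [2,3,4,6,7,8,9]=10  [2,4,5,6,7,8,9]=10  [3,4,5,6,7,8,9]=10
  size 8 → [0,1,2,5,6,7,8,9]=6  [0,2,4,5,6,7,8,9]=18  [0,3,4,5,6,7,8,9]=15  [1,2,3,4,6,7,8,9]=15  [1,2,4,5,6,7,8,9]=18  [2,3,4,5,6,7,8,9]=30
  first=0(a) contributes 63
  first=1(f) contributes 63
  first=3(c) contributes 42
|[w]| = 168

168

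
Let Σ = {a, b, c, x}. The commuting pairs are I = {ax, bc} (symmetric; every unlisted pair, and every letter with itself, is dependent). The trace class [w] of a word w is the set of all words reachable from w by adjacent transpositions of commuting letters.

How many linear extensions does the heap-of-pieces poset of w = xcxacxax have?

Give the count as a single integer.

drop 0:x onto floor
drop 1:c onto {0:x}
drop 2:x onto {1:c}
drop 3:a onto {1:c}
drop 4:c onto {2:x, 3:a}
drop 5:x onto {4:c}
drop 6:a onto {4:c}
drop 7:x onto {5:x}
ground layer = {0:x}
drop-orders for the pieces not yet dropped (sum over which currently-grounded one goes next):
  1 to go: {6} 1  {7} 1
  2 to go: {5,7} 1  {6,7} 2
  3 to go: {5,6,7} 3
  4 to go: {4,5,6,7} 3
  5 to go: {2,4,5,6,7} 3  {3,4,5,6,7} 3
  6 to go: {2,3,4,5,6,7} 6
  if 0:x drops first: 6 orders

6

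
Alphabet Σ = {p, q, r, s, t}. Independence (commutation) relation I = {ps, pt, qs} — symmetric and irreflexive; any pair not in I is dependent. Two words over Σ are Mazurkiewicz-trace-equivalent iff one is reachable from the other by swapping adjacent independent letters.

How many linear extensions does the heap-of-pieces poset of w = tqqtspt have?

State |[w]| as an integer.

drop 0:t onto floor
drop 1:q onto {0:t}
drop 2:q onto {1:q}
drop 3:t onto {2:q}
drop 4:s onto {3:t}
drop 5:p onto {2:q}
drop 6:t onto {4:s}
ground layer = {0:t}
drop-orders for the pieces not yet dropped (sum over which currently-grounded one goes next):
  1 to go: {5} 1  {6} 1
  2 to go: {4,6} 1  {5,6} 2
  3 to go: {3,4,6} 1  {4,5,6} 3
  4 to go: {3,4,5,6} 4
  5 to go: {2,3,4,5,6} 4
  if 0:t drops first: 4 orders

4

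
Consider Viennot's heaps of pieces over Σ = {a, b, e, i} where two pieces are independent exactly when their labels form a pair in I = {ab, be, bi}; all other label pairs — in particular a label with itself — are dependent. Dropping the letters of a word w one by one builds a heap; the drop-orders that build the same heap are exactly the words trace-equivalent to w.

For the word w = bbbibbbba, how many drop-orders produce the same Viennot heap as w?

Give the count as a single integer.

36

piece 0:b — minimal
piece 1:b rests on {0:b}
piece 2:b rests on {1:b}
piece 3:i — minimal
piece 4:b rests on {2:b}
piece 5:b rests on {4:b}
piece 6:b rests on {5:b}
piece 7:b rests on {6:b}
piece 8:a rests on {3:i}
minimal pieces: {0:b, 3:i}
ways to finish when only these pieces remain (= sum over removing one remaining piece with nothing left below it):
  1 left: {7}→1  {8}→1
  2 left: {3,8}→1  {6,7}→1  {7,8}→2
  3 left: {3,7,8}→3  {5,6,7}→1  {6,7,8}→3
  4 left: {3,6,7,8}→6  {4,5,6,7}→1  {5,6,7,8}→4
  5 left: {2,4,5,6,7}→1  {3,5,6,7,8}→10  {4,5,6,7,8}→5
  6 left: {1,2,4,5,6,7}→1  {2,4,5,6,7,8}→6  {3,4,5,6,7,8}→15
  7 left: {0,1,2,4,5,6,7}→1  {1,2,4,5,6,7,8}→7  {2,3,4,5,6,7,8}→21
  placing 0:b first → 28 extensions
  placing 3:i first → 8 extensions
total linear extensions = 36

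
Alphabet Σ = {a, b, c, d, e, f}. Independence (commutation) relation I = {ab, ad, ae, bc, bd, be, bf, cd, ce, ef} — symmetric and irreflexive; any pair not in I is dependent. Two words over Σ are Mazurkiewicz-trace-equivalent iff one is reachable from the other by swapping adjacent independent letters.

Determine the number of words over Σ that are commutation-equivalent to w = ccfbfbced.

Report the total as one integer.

396

0(c) covers ∅
1(c) covers 0:c
2(f) covers 1:c
3(b) covers ∅
4(f) covers 2:f
5(b) covers 3:b
6(c) covers 4:f
7(e) covers ∅
8(d) covers 4:f, 7:e
floor of heap: 0:c, 3:b, 7:e
completions by unplaced set U, small U first (add the entries for U minus each lowest piece of U):
  |U|=1: {5}:1  {6}:1  {8}:1
  |U|=2: {3,5}:1  {5,6}:2  {5,8}:2  {6,8}:2  {7,8}:1
  |U|=3: {3,5,6}:3  {3,5,8}:3  {4,6,8}:2  {5,6,8}:6  {5,7,8}:3  {6,7,8}:3
  |U|=4: {2,4,6,8}:2  {3,5,6,8}:12  {3,5,7,8}:6  {4,5,6,8}:8  {4,6,7,8}:5  {5,6,7,8}:12
  |U|=5: {1,2,4,6,8}:2  {2,4,5,6,8}:10  {2,4,6,7,8}:7  {3,4,5,6,8}:20  {3,5,6,7,8}:30  {4,5,6,7,8}:25
  |U|=6: {0,1,2,4,6,8}:2  {1,2,4,5,6,8}:12  {1,2,4,6,7,8}:9  {2,3,4,5,6,8}:30  {2,4,5,6,7,8}:42  {3,4,5,6,7,8}:75
  |U|=7: {0,1,2,4,5,6,8}:14  {0,1,2,4,6,7,8}:11  {1,2,3,4,5,6,8}:42  {1,2,4,5,6,7,8}:63  {2,3,4,5,6,7,8}:147
  start at 0(c): 252
  start at 3(b): 88
  start at 7(e): 56
sum over floor = 396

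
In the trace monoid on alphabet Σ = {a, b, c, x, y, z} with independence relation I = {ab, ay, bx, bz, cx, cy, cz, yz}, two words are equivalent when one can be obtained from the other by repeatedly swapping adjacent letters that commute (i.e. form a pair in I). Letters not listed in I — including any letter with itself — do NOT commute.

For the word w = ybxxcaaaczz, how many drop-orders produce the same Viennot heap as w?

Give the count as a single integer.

18

piece 0:y — minimal
piece 1:b rests on {0:y}
piece 2:x rests on {0:y}
piece 3:x rests on {2:x}
piece 4:c rests on {1:b}
piece 5:a rests on {3:x, 4:c}
piece 6:a rests on {5:a}
piece 7:a rests on {6:a}
piece 8:c rests on {7:a}
piece 9:z rests on {7:a}
piece 10:z rests on {9:z}
minimal pieces: {0:y}
ways to finish when only these pieces remain (= sum over removing one remaining piece with nothing left below it):
  1 left: {8}→1  {10}→1
  2 left: {8,10}→2  {9,10}→1
  3 left: {8,9,10}→3
  4 left: {7,8,9,10}→3
  5 left: {6,7,8,9,10}→3
  6 left: {5,6,7,8,9,10}→3
  7 left: {3,5,6,7,8,9,10}→3  {4,5,6,7,8,9,10}→3
  8 left: {1,4,5,6,7,8,9,10}→3  {2,3,5,6,7,8,9,10}→3  {3,4,5,6,7,8,9,10}→6
  9 left: {1,3,4,5,6,7,8,9,10}→9  {2,3,4,5,6,7,8,9,10}→9
  placing 0:y first → 18 extensions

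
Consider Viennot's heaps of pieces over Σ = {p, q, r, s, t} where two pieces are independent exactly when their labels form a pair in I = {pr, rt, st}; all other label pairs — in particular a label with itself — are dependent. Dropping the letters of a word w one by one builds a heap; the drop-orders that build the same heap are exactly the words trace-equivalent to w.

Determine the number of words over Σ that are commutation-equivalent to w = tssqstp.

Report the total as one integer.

#0=t has no predecessor
#1=s has no predecessor
#2=s depends on [1:s]
#3=q depends on [0:t, 2:s]
#4=s depends on [3:q]
#5=t depends on [3:q]
#6=p depends on [4:s, 5:t]
sources: [0:t, 1:s]
N(rest) = Σ N(rest − s) over sources s of rest; N(one piece) = 1:
  size 1 → [6]=1
  size 2 → [4,6]=1  [5,6]=1
  size 3 → [4,5,6]=2
  size 4 → [3,4,5,6]=2
  size 5 → [0,3,4,5,6]=2  [2,3,4,5,6]=2
  first=0(t) contributes 2
  first=1(s) contributes 4
|[w]| = 6

6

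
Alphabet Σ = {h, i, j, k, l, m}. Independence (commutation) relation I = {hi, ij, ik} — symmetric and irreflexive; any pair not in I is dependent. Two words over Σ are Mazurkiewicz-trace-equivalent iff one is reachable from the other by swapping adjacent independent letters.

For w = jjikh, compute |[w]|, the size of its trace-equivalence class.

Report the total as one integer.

drop 0:j onto floor
drop 1:j onto {0:j}
drop 2:i onto floor
drop 3:k onto {1:j}
drop 4:h onto {3:k}
ground layer = {0:j, 2:i}
drop-orders for the pieces not yet dropped (sum over which currently-grounded one goes next):
  1 to go: {2} 1  {4} 1
  2 to go: {2,4} 2  {3,4} 1
  3 to go: {1,3,4} 1  {2,3,4} 3
  if 0:j drops first: 4 orders
  if 2:i drops first: 1 orders
heap linearizations: 5

5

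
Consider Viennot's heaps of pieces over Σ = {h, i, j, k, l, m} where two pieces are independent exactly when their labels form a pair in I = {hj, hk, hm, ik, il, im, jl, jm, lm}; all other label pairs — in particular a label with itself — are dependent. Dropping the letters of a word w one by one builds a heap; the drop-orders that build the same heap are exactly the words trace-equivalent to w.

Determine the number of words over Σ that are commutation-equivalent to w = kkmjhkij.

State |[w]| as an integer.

26

piece 0:k — minimal
piece 1:k rests on {0:k}
piece 2:m rests on {1:k}
piece 3:j rests on {1:k}
piece 4:h — minimal
piece 5:k rests on {2:m, 3:j}
piece 6:i rests on {3:j, 4:h}
piece 7:j rests on {5:k, 6:i}
minimal pieces: {0:k, 4:h}
ways to finish when only these pieces remain (= sum over removing one remaining piece with nothing left below it):
  1 left: {7}→1
  2 left: {5,7}→1  {6,7}→1
  3 left: {2,5,7}→1  {4,6,7}→1  {5,6,7}→2
  4 left: {2,5,6,7}→3  {3,5,6,7}→2  {4,5,6,7}→3
  5 left: {2,3,5,6,7}→5  {2,4,5,6,7}→6  {3,4,5,6,7}→5
  6 left: {1,2,3,5,6,7}→5  {2,3,4,5,6,7}→16
  placing 0:k first → 21 extensions
  placing 4:h first → 5 extensions
total linear extensions = 26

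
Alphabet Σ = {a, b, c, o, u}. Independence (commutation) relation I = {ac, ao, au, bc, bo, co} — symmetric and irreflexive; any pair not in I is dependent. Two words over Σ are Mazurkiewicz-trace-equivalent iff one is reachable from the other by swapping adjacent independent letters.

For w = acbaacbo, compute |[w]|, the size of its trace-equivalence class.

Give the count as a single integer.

168

drop 0:a onto floor
drop 1:c onto floor
drop 2:b onto {0:a}
drop 3:a onto {2:b}
drop 4:a onto {3:a}
drop 5:c onto {1:c}
drop 6:b onto {4:a}
drop 7:o onto floor
ground layer = {0:a, 1:c, 7:o}
drop-orders for the pieces not yet dropped (sum over which currently-grounded one goes next):
  1 to go: {5} 1  {6} 1  {7} 1
  2 to go: {1,5} 1  {4,6} 1  {5,6} 2  {5,7} 2  {6,7} 2
  3 to go: {1,5,6} 3  {1,5,7} 3  {3,4,6} 1  {4,5,6} 3  {4,6,7} 3  {5,6,7} 6
  4 to go: {1,4,5,6} 6  {1,5,6,7} 12  {2,3,4,6} 1  {3,4,5,6} 4  {3,4,6,7} 4  {4,5,6,7} 12
  5 to go: {0,2,3,4,6} 1  {1,3,4,5,6} 10  {1,4,5,6,7} 30  {2,3,4,5,6} 5  {2,3,4,6,7} 5  {3,4,5,6,7} 20
  6 to go: {0,2,3,4,5,6} 6  {0,2,3,4,6,7} 6  {1,2,3,4,5,6} 15  {1,3,4,5,6,7} 60  {2,3,4,5,6,7} 30
  if 0:a drops first: 105 orders
  if 1:c drops first: 42 orders
  if 7:o drops first: 21 orders
heap linearizations: 168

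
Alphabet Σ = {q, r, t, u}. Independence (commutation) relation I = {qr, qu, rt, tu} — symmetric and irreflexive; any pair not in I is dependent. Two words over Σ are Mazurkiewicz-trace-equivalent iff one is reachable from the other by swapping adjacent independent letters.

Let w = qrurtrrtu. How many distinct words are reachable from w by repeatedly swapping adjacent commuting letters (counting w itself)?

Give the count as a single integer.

drop 0:q onto floor
drop 1:r onto floor
drop 2:u onto {1:r}
drop 3:r onto {2:u}
drop 4:t onto {0:q}
drop 5:r onto {3:r}
drop 6:r onto {5:r}
drop 7:t onto {4:t}
drop 8:u onto {6:r}
ground layer = {0:q, 1:r}
drop-orders for the pieces not yet dropped (sum over which currently-grounded one goes next):
  1 to go: {7} 1  {8} 1
  2 to go: {4,7} 1  {6,8} 1  {7,8} 2
  3 to go: {0,4,7} 1  {4,7,8} 3  {5,6,8} 1  {6,7,8} 3
  4 to go: {0,4,7,8} 4  {3,5,6,8} 1  {4,6,7,8} 6  {5,6,7,8} 4
  5 to go: {0,4,6,7,8} 10  {2,3,5,6,8} 1  {3,5,6,7,8} 5  {4,5,6,7,8} 10
  6 to go: {0,4,5,6,7,8} 20  {1,2,3,5,6,8} 1  {2,3,5,6,7,8} 6  {3,4,5,6,7,8} 15
  7 to go: {0,3,4,5,6,7,8} 35  {1,2,3,5,6,7,8} 7  {2,3,4,5,6,7,8} 21
  if 0:q drops first: 28 orders
  if 1:r drops first: 56 orders
heap linearizations: 84

84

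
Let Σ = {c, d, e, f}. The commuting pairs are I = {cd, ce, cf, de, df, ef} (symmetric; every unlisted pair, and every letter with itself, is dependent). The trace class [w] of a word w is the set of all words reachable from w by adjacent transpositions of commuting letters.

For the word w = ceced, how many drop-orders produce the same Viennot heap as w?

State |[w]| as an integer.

30

piece 0:c — minimal
piece 1:e — minimal
piece 2:c rests on {0:c}
piece 3:e rests on {1:e}
piece 4:d — minimal
minimal pieces: {0:c, 1:e, 4:d}
ways to finish when only these pieces remain (= sum over removing one remaining piece with nothing left below it):
  1 left: {2}→1  {3}→1  {4}→1
  2 left: {0,2}→1  {1,3}→1  {2,3}→2  {2,4}→2  {3,4}→2
  3 left: {0,2,3}→3  {0,2,4}→3  {1,2,3}→3  {1,3,4}→3  {2,3,4}→6
  placing 0:c first → 12 extensions
  placing 1:e first → 12 extensions
  placing 4:d first → 6 extensions
total linear extensions = 30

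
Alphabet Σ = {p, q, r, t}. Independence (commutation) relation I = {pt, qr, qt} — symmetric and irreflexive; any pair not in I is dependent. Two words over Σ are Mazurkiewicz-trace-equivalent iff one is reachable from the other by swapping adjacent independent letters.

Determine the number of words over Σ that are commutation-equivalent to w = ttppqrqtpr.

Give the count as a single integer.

piece 0:t — minimal
piece 1:t rests on {0:t}
piece 2:p — minimal
piece 3:p rests on {2:p}
piece 4:q rests on {3:p}
piece 5:r rests on {1:t, 3:p}
piece 6:q rests on {4:q}
piece 7:t rests on {5:r}
piece 8:p rests on {5:r, 6:q}
piece 9:r rests on {7:t, 8:p}
minimal pieces: {0:t, 2:p}
ways to finish when only these pieces remain (= sum over removing one remaining piece with nothing left below it):
  1 left: {9}→1
  2 left: {7,9}→1  {8,9}→1
  3 left: {6,8,9}→1  {7,8,9}→2
  4 left: {4,6,8,9}→1  {5,7,8,9}→2  {6,7,8,9}→3
  5 left: {1,5,7,8,9}→2  {4,6,7,8,9}→4  {5,6,7,8,9}→5
  6 left: {0,1,5,7,8,9}→2  {1,5,6,7,8,9}→7  {4,5,6,7,8,9}→9
  7 left: {0,1,5,6,7,8,9}→9  {1,4,5,6,7,8,9}→16  {3,4,5,6,7,8,9}→9
  8 left: {0,1,4,5,6,7,8,9}→25  {1,3,4,5,6,7,8,9}→25  {2,3,4,5,6,7,8,9}→9
  placing 0:t first → 34 extensions
  placing 2:p first → 50 extensions
total linear extensions = 84

84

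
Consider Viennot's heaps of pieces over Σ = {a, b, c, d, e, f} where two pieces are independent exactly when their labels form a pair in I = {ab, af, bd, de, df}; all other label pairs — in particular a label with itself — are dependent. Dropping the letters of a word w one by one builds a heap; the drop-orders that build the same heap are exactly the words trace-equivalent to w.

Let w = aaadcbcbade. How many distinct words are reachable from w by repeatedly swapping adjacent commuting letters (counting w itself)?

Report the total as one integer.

0(a) covers ∅
1(a) covers 0:a
2(a) covers 1:a
3(d) covers 2:a
4(c) covers 3:d
5(b) covers 4:c
6(c) covers 5:b
7(b) covers 6:c
8(a) covers 6:c
9(d) covers 8:a
10(e) covers 7:b, 8:a
floor of heap: 0:a
completions by unplaced set U, small U first (add the entries for U minus each lowest piece of U):
  |U|=1: {9}:1  {10}:1
  |U|=2: {7,10}:1  {9,10}:2
  |U|=3: {7,9,10}:3  {8,9,10}:2
  |U|=4: {7,8,9,10}:5
  |U|=5: {6,7,8,9,10}:5
  |U|=6: {5,6,7,8,9,10}:5
  |U|=7: {4,5,6,7,8,9,10}:5
  |U|=8: {3,4,5,6,7,8,9,10}:5
  |U|=9: {2,3,4,5,6,7,8,9,10}:5
  start at 0(a): 5

5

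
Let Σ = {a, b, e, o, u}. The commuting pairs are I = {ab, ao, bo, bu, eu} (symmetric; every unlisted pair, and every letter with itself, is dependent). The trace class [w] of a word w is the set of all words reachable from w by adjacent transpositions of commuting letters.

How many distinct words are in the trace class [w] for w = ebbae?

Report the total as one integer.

3

#0=e has no predecessor
#1=b depends on [0:e]
#2=b depends on [1:b]
#3=a depends on [0:e]
#4=e depends on [2:b, 3:a]
sources: [0:e]
N(rest) = Σ N(rest − s) over sources s of rest; N(one piece) = 1:
  size 1 → [4]=1
  size 2 → [2,4]=1  [3,4]=1
  size 3 → [1,2,4]=1  [2,3,4]=2
  first=0(e) contributes 3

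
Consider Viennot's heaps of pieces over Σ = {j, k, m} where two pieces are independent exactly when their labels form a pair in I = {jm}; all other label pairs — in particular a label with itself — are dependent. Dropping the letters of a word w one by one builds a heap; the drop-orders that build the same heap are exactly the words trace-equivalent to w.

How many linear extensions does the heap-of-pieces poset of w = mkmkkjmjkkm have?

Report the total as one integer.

3

0(m) covers ∅
1(k) covers 0:m
2(m) covers 1:k
3(k) covers 2:m
4(k) covers 3:k
5(j) covers 4:k
6(m) covers 4:k
7(j) covers 5:j
8(k) covers 6:m, 7:j
9(k) covers 8:k
10(m) covers 9:k
floor of heap: 0:m
completions by unplaced set U, small U first (add the entries for U minus each lowest piece of U):
  |U|=1: {10}:1
  |U|=2: {9,10}:1
  |U|=3: {8,9,10}:1
  |U|=4: {6,8,9,10}:1  {7,8,9,10}:1
  |U|=5: {5,7,8,9,10}:1  {6,7,8,9,10}:2
  |U|=6: {5,6,7,8,9,10}:3
  |U|=7: {4,5,6,7,8,9,10}:3
  |U|=8: {3,4,5,6,7,8,9,10}:3
  |U|=9: {2,3,4,5,6,7,8,9,10}:3
  start at 0(m): 3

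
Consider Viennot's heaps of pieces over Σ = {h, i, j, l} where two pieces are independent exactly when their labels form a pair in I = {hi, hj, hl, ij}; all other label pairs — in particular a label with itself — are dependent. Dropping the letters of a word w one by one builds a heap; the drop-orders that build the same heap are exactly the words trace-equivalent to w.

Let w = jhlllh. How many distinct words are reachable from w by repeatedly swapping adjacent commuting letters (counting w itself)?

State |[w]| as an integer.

piece 0:j — minimal
piece 1:h — minimal
piece 2:l rests on {0:j}
piece 3:l rests on {2:l}
piece 4:l rests on {3:l}
piece 5:h rests on {1:h}
minimal pieces: {0:j, 1:h}
ways to finish when only these pieces remain (= sum over removing one remaining piece with nothing left below it):
  1 left: {4}→1  {5}→1
  2 left: {1,5}→1  {3,4}→1  {4,5}→2
  3 left: {1,4,5}→3  {2,3,4}→1  {3,4,5}→3
  4 left: {0,2,3,4}→1  {1,3,4,5}→6  {2,3,4,5}→4
  placing 0:j first → 10 extensions
  placing 1:h first → 5 extensions
total linear extensions = 15

15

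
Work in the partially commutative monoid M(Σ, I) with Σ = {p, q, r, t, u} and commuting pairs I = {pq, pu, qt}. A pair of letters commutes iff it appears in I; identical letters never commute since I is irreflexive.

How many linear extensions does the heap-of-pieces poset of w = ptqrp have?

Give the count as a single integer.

piece 0:p — minimal
piece 1:t rests on {0:p}
piece 2:q — minimal
piece 3:r rests on {1:t, 2:q}
piece 4:p rests on {3:r}
minimal pieces: {0:p, 2:q}
ways to finish when only these pieces remain (= sum over removing one remaining piece with nothing left below it):
  1 left: {4}→1
  2 left: {3,4}→1
  3 left: {1,3,4}→1  {2,3,4}→1
  placing 0:p first → 2 extensions
  placing 2:q first → 1 extensions
total linear extensions = 3

3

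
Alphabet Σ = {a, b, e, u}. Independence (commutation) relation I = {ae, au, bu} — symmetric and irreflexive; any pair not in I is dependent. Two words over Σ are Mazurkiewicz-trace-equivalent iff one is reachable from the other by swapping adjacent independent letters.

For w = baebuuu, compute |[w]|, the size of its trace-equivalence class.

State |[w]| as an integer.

drop 0:b onto floor
drop 1:a onto {0:b}
drop 2:e onto {0:b}
drop 3:b onto {1:a, 2:e}
drop 4:u onto {2:e}
drop 5:u onto {4:u}
drop 6:u onto {5:u}
ground layer = {0:b}
drop-orders for the pieces not yet dropped (sum over which currently-grounded one goes next):
  1 to go: {3} 1  {6} 1
  2 to go: {1,3} 1  {3,6} 2  {5,6} 1
  3 to go: {1,3,6} 3  {3,5,6} 3  {4,5,6} 1
  4 to go: {1,3,5,6} 6  {3,4,5,6} 4
  5 to go: {1,3,4,5,6} 10  {2,3,4,5,6} 4
  if 0:b drops first: 14 orders

14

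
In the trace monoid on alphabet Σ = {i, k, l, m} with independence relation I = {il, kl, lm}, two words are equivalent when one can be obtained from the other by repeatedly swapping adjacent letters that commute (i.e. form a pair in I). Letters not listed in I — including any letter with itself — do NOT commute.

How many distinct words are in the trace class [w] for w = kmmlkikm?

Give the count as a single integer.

8

0(k) covers ∅
1(m) covers 0:k
2(m) covers 1:m
3(l) covers ∅
4(k) covers 2:m
5(i) covers 4:k
6(k) covers 5:i
7(m) covers 6:k
floor of heap: 0:k, 3:l
completions by unplaced set U, small U first (add the entries for U minus each lowest piece of U):
  |U|=1: {3}:1  {7}:1
  |U|=2: {3,7}:2  {6,7}:1
  |U|=3: {3,6,7}:3  {5,6,7}:1
  |U|=4: {3,5,6,7}:4  {4,5,6,7}:1
  |U|=5: {2,4,5,6,7}:1  {3,4,5,6,7}:5
  |U|=6: {1,2,4,5,6,7}:1  {2,3,4,5,6,7}:6
  start at 0(k): 7
  start at 3(l): 1
sum over floor = 8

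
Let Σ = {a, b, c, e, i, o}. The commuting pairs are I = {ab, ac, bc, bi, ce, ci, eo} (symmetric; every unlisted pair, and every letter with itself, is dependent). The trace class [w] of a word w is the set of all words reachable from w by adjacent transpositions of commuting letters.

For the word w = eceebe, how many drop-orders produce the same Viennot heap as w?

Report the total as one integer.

drop 0:e onto floor
drop 1:c onto floor
drop 2:e onto {0:e}
drop 3:e onto {2:e}
drop 4:b onto {3:e}
drop 5:e onto {4:b}
ground layer = {0:e, 1:c}
drop-orders for the pieces not yet dropped (sum over which currently-grounded one goes next):
  1 to go: {1} 1  {5} 1
  2 to go: {1,5} 2  {4,5} 1
  3 to go: {1,4,5} 3  {3,4,5} 1
  4 to go: {1,3,4,5} 4  {2,3,4,5} 1
  if 0:e drops first: 5 orders
  if 1:c drops first: 1 orders
heap linearizations: 6

6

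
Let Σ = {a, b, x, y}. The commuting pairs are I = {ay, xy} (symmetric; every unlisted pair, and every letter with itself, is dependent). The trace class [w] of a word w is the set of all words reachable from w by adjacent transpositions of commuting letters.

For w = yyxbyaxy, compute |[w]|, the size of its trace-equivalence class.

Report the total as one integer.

18

#0=y has no predecessor
#1=y depends on [0:y]
#2=x has no predecessor
#3=b depends on [1:y, 2:x]
#4=y depends on [3:b]
#5=a depends on [3:b]
#6=x depends on [5:a]
#7=y depends on [4:y]
sources: [0:y, 2:x]
N(rest) = Σ N(rest − s) over sources s of rest; N(one piece) = 1:
  size 1 → [6]=1  [7]=1
  size 2 → [4,7]=1  [5,6]=1  [6,7]=2
  size 3 → [4,6,7]=3  [5,6,7]=3
  size 4 → [4,5,6,7]=6
  size 5 → [3,4,5,6,7]=6
  size 6 → [1,3,4,5,6,7]=6  [2,3,4,5,6,7]=6
  first=0(y) contributes 12
  first=2(x) contributes 6
|[w]| = 18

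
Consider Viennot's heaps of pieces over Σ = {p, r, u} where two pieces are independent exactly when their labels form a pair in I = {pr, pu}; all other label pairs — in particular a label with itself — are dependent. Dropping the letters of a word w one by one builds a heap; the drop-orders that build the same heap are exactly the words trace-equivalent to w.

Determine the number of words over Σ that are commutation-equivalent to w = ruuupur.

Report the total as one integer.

drop 0:r onto floor
drop 1:u onto {0:r}
drop 2:u onto {1:u}
drop 3:u onto {2:u}
drop 4:p onto floor
drop 5:u onto {3:u}
drop 6:r onto {5:u}
ground layer = {0:r, 4:p}
drop-orders for the pieces not yet dropped (sum over which currently-grounded one goes next):
  1 to go: {4} 1  {6} 1
  2 to go: {4,6} 2  {5,6} 1
  3 to go: {3,5,6} 1  {4,5,6} 3
  4 to go: {2,3,5,6} 1  {3,4,5,6} 4
  5 to go: {1,2,3,5,6} 1  {2,3,4,5,6} 5
  if 0:r drops first: 6 orders
  if 4:p drops first: 1 orders
heap linearizations: 7

7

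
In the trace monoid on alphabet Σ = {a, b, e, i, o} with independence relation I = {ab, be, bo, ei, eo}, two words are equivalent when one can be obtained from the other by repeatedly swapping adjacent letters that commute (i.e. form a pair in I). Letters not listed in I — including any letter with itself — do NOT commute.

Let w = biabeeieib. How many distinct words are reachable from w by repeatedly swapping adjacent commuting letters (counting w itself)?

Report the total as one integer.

#0=b has no predecessor
#1=i depends on [0:b]
#2=a depends on [1:i]
#3=b depends on [1:i]
#4=e depends on [2:a]
#5=e depends on [4:e]
#6=i depends on [2:a, 3:b]
#7=e depends on [5:e]
#8=i depends on [6:i]
#9=b depends on [8:i]
sources: [0:b]
N(rest) = Σ N(rest − s) over sources s of rest; N(one piece) = 1:
  size 1 → [7]=1  [9]=1
  size 2 → [5,7]=1  [7,9]=2  [8,9]=1
  size 3 → [4,5,7]=1  [5,7,9]=3  [6,8,9]=1  [7,8,9]=3
  size 4 → [3,6,8,9]=1  [4,5,7,9]=4  [5,7,8,9]=6  [6,7,8,9]=4
  size 5 → [3,6,7,8,9]=5  [4,5,7,8,9]=10  [5,6,7,8,9]=10
  size 6 → [3,5,6,7,8,9]=15  [4,5,6,7,8,9]=20
  size 7 → [2,4,5,6,7,8,9]=20  [3,4,5,6,7,8,9]=35
  size 8 → [2,3,4,5,6,7,8,9]=55
  first=0(b) contributes 55

55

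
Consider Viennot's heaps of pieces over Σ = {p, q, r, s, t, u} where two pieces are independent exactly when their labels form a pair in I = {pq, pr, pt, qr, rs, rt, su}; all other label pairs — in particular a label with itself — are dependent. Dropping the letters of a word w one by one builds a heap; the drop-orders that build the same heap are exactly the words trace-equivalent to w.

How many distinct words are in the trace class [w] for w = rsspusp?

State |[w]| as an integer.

9

piece 0:r — minimal
piece 1:s — minimal
piece 2:s rests on {1:s}
piece 3:p rests on {2:s}
piece 4:u rests on {0:r, 3:p}
piece 5:s rests on {3:p}
piece 6:p rests on {4:u, 5:s}
minimal pieces: {0:r, 1:s}
ways to finish when only these pieces remain (= sum over removing one remaining piece with nothing left below it):
  1 left: {6}→1
  2 left: {4,6}→1  {5,6}→1
  3 left: {0,4,6}→1  {4,5,6}→2
  4 left: {0,4,5,6}→3  {3,4,5,6}→2
  5 left: {0,3,4,5,6}→5  {2,3,4,5,6}→2
  placing 0:r first → 2 extensions
  placing 1:s first → 7 extensions
total linear extensions = 9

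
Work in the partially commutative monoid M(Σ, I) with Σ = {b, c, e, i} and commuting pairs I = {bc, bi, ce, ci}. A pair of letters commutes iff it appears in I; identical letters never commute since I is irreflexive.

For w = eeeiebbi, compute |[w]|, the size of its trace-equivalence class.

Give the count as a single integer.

3

0(e) covers ∅
1(e) covers 0:e
2(e) covers 1:e
3(i) covers 2:e
4(e) covers 3:i
5(b) covers 4:e
6(b) covers 5:b
7(i) covers 4:e
floor of heap: 0:e
completions by unplaced set U, small U first (add the entries for U minus each lowest piece of U):
  |U|=1: {6}:1  {7}:1
  |U|=2: {5,6}:1  {6,7}:2
  |U|=3: {5,6,7}:3
  |U|=4: {4,5,6,7}:3
  |U|=5: {3,4,5,6,7}:3
  |U|=6: {2,3,4,5,6,7}:3
  start at 0(e): 3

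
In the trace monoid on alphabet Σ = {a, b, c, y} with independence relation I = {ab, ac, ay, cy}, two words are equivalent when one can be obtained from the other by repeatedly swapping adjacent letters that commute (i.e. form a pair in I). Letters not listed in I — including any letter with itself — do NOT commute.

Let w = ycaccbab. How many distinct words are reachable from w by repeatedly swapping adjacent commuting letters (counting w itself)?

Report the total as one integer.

112

#0=y has no predecessor
#1=c has no predecessor
#2=a has no predecessor
#3=c depends on [1:c]
#4=c depends on [3:c]
#5=b depends on [0:y, 4:c]
#6=a depends on [2:a]
#7=b depends on [5:b]
sources: [0:y, 1:c, 2:a]
N(rest) = Σ N(rest − s) over sources s of rest; N(one piece) = 1:
  size 1 → [6]=1  [7]=1
  size 2 → [2,6]=1  [5,7]=1  [6,7]=2
  size 3 → [0,5,7]=1  [2,6,7]=3  [4,5,7]=1  [5,6,7]=3
  size 4 → [0,4,5,7]=2  [0,5,6,7]=4  [2,5,6,7]=6  [3,4,5,7]=1  [4,5,6,7]=4
  size 5 → [0,2,5,6,7]=10  [0,3,4,5,7]=3  [0,4,5,6,7]=10  [1,3,4,5,7]=1  [2,4,5,6,7]=10  [3,4,5,6,7]=5
  size 6 → [0,1,3,4,5,7]=4  [0,2,4,5,6,7]=30  [0,3,4,5,6,7]=18  [1,3,4,5,6,7]=6  [2,3,4,5,6,7]=15
  first=0(y) contributes 21
  first=1(c) contributes 63
  first=2(a) contributes 28
|[w]| = 112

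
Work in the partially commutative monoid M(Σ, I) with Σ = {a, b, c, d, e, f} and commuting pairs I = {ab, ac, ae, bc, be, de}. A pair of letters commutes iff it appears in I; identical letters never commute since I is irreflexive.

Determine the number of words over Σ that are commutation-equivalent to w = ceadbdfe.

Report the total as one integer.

9

drop 0:c onto floor
drop 1:e onto {0:c}
drop 2:a onto floor
drop 3:d onto {0:c, 2:a}
drop 4:b onto {3:d}
drop 5:d onto {4:b}
drop 6:f onto {1:e, 5:d}
drop 7:e onto {6:f}
ground layer = {0:c, 2:a}
drop-orders for the pieces not yet dropped (sum over which currently-grounded one goes next):
  1 to go: {7} 1
  2 to go: {6,7} 1
  3 to go: {1,6,7} 1  {5,6,7} 1
  4 to go: {1,5,6,7} 2  {4,5,6,7} 1
  5 to go: {1,4,5,6,7} 3  {3,4,5,6,7} 1
  6 to go: {1,3,4,5,6,7} 4  {2,3,4,5,6,7} 1
  if 0:c drops first: 5 orders
  if 2:a drops first: 4 orders
heap linearizations: 9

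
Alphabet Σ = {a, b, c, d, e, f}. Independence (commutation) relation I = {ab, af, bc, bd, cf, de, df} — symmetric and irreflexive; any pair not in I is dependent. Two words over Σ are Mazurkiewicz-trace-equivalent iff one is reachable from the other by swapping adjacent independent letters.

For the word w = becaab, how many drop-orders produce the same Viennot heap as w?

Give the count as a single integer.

4

drop 0:b onto floor
drop 1:e onto {0:b}
drop 2:c onto {1:e}
drop 3:a onto {2:c}
drop 4:a onto {3:a}
drop 5:b onto {1:e}
ground layer = {0:b}
drop-orders for the pieces not yet dropped (sum over which currently-grounded one goes next):
  1 to go: {4} 1  {5} 1
  2 to go: {3,4} 1  {4,5} 2
  3 to go: {2,3,4} 1  {3,4,5} 3
  4 to go: {2,3,4,5} 4
  if 0:b drops first: 4 orders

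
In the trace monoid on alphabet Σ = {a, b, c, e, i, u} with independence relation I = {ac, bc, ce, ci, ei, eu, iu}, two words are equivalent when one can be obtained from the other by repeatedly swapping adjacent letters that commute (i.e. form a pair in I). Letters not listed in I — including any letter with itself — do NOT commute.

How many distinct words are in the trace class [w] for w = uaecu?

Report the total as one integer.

piece 0:u — minimal
piece 1:a rests on {0:u}
piece 2:e rests on {1:a}
piece 3:c rests on {0:u}
piece 4:u rests on {1:a, 3:c}
minimal pieces: {0:u}
ways to finish when only these pieces remain (= sum over removing one remaining piece with nothing left below it):
  1 left: {2}→1  {4}→1
  2 left: {2,4}→2  {3,4}→1
  3 left: {1,2,4}→2  {2,3,4}→3
  placing 0:u first → 5 extensions

5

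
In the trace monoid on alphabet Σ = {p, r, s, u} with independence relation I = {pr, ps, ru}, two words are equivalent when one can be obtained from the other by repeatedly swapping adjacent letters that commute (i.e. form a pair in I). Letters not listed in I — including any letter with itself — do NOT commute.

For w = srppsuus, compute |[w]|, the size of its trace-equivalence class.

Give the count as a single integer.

drop 0:s onto floor
drop 1:r onto {0:s}
drop 2:p onto floor
drop 3:p onto {2:p}
drop 4:s onto {1:r}
drop 5:u onto {3:p, 4:s}
drop 6:u onto {5:u}
drop 7:s onto {6:u}
ground layer = {0:s, 2:p}
drop-orders for the pieces not yet dropped (sum over which currently-grounded one goes next):
  1 to go: {7} 1
  2 to go: {6,7} 1
  3 to go: {5,6,7} 1
  4 to go: {3,5,6,7} 1  {4,5,6,7} 1
  5 to go: {1,4,5,6,7} 1  {2,3,5,6,7} 1  {3,4,5,6,7} 2
  6 to go: {0,1,4,5,6,7} 1  {1,3,4,5,6,7} 3  {2,3,4,5,6,7} 3
  if 0:s drops first: 6 orders
  if 2:p drops first: 4 orders
heap linearizations: 10

10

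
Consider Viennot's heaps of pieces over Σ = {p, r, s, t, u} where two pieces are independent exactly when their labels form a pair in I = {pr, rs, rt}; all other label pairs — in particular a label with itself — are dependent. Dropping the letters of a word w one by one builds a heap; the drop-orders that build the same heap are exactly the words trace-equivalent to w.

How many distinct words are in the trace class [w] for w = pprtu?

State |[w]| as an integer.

4

0(p) covers ∅
1(p) covers 0:p
2(r) covers ∅
3(t) covers 1:p
4(u) covers 2:r, 3:t
floor of heap: 0:p, 2:r
completions by unplaced set U, small U first (add the entries for U minus each lowest piece of U):
  |U|=1: {4}:1
  |U|=2: {2,4}:1  {3,4}:1
  |U|=3: {1,3,4}:1  {2,3,4}:2
  start at 0(p): 3
  start at 2(r): 1
sum over floor = 4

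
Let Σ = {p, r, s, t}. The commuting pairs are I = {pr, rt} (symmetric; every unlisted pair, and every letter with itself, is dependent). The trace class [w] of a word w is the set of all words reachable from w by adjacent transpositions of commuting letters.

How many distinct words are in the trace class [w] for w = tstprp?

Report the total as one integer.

4

#0=t has no predecessor
#1=s depends on [0:t]
#2=t depends on [1:s]
#3=p depends on [2:t]
#4=r depends on [1:s]
#5=p depends on [3:p]
sources: [0:t]
N(rest) = Σ N(rest − s) over sources s of rest; N(one piece) = 1:
  size 1 → [4]=1  [5]=1
  size 2 → [3,5]=1  [4,5]=2
  size 3 → [2,3,5]=1  [3,4,5]=3
  size 4 → [2,3,4,5]=4
  first=0(t) contributes 4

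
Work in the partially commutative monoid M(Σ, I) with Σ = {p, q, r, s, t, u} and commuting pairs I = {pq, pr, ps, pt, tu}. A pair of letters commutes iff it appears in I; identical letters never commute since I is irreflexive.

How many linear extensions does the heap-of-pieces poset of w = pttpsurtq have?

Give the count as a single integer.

0(p) covers ∅
1(t) covers ∅
2(t) covers 1:t
3(p) covers 0:p
4(s) covers 2:t
5(u) covers 3:p, 4:s
6(r) covers 5:u
7(t) covers 6:r
8(q) covers 7:t
floor of heap: 0:p, 1:t
completions by unplaced set U, small U first (add the entries for U minus each lowest piece of U):
  |U|=1: {8}:1
  |U|=2: {7,8}:1
  |U|=3: {6,7,8}:1
  |U|=4: {5,6,7,8}:1
  |U|=5: {3,5,6,7,8}:1  {4,5,6,7,8}:1
  |U|=6: {0,3,5,6,7,8}:1  {2,4,5,6,7,8}:1  {3,4,5,6,7,8}:2
  |U|=7: {0,3,4,5,6,7,8}:3  {1,2,4,5,6,7,8}:1  {2,3,4,5,6,7,8}:3
  start at 0(p): 4
  start at 1(t): 6
sum over floor = 10

10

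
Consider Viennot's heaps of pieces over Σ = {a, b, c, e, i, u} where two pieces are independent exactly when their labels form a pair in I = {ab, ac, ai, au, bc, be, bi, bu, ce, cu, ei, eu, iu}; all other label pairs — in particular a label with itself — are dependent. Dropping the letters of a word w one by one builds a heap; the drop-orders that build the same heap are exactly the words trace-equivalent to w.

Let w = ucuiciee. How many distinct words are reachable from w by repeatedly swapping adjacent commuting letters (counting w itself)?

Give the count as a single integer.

piece 0:u — minimal
piece 1:c — minimal
piece 2:u rests on {0:u}
piece 3:i rests on {1:c}
piece 4:c rests on {3:i}
piece 5:i rests on {4:c}
piece 6:e — minimal
piece 7:e rests on {6:e}
minimal pieces: {0:u, 1:c, 6:e}
ways to finish when only these pieces remain (= sum over removing one remaining piece with nothing left below it):
  1 left: {2}→1  {5}→1  {7}→1
  2 left: {0,2}→1  {2,5}→2  {2,7}→2  {4,5}→1  {5,7}→2  {6,7}→1
  3 left: {0,2,5}→3  {0,2,7}→3  {2,4,5}→3  {2,5,7}→6  {2,6,7}→3  {3,4,5}→1  {4,5,7}→3  {5,6,7}→3
  4 left: {0,2,4,5}→6  {0,2,5,7}→12  {0,2,6,7}→6  {1,3,4,5}→1  {2,3,4,5}→4  {2,4,5,7}→12  {2,5,6,7}→12  {3,4,5,7}→4  {4,5,6,7}→6
  5 left: {0,2,3,4,5}→10  {0,2,4,5,7}→30  {0,2,5,6,7}→30  {1,2,3,4,5}→5  {1,3,4,5,7}→5  {2,3,4,5,7}→20  {2,4,5,6,7}→30  {3,4,5,6,7}→10
  6 left: {0,1,2,3,4,5}→15  {0,2,3,4,5,7}→60  {0,2,4,5,6,7}→90  {1,2,3,4,5,7}→30  {1,3,4,5,6,7}→15  {2,3,4,5,6,7}→60
  placing 0:u first → 105 extensions
  placing 1:c first → 210 extensions
  placing 6:e first → 105 extensions
total linear extensions = 420

420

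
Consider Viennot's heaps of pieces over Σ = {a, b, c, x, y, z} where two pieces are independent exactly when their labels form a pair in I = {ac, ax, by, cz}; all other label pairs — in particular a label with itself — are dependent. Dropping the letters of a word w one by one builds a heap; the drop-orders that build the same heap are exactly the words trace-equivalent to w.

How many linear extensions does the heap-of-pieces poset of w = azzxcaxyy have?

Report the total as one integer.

drop 0:a onto floor
drop 1:z onto {0:a}
drop 2:z onto {1:z}
drop 3:x onto {2:z}
drop 4:c onto {3:x}
drop 5:a onto {2:z}
drop 6:x onto {4:c}
drop 7:y onto {5:a, 6:x}
drop 8:y onto {7:y}
ground layer = {0:a}
drop-orders for the pieces not yet dropped (sum over which currently-grounded one goes next):
  1 to go: {8} 1
  2 to go: {7,8} 1
  3 to go: {5,7,8} 1  {6,7,8} 1
  4 to go: {4,6,7,8} 1  {5,6,7,8} 2
  5 to go: {3,4,6,7,8} 1  {4,5,6,7,8} 3
  6 to go: {3,4,5,6,7,8} 4
  7 to go: {2,3,4,5,6,7,8} 4
  if 0:a drops first: 4 orders

4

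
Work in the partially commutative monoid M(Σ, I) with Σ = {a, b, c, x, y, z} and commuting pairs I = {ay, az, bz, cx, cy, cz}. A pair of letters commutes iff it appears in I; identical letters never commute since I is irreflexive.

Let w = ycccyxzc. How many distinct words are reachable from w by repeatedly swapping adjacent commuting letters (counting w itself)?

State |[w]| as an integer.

70

piece 0:y — minimal
piece 1:c — minimal
piece 2:c rests on {1:c}
piece 3:c rests on {2:c}
piece 4:y rests on {0:y}
piece 5:x rests on {4:y}
piece 6:z rests on {5:x}
piece 7:c rests on {3:c}
minimal pieces: {0:y, 1:c}
ways to finish when only these pieces remain (= sum over removing one remaining piece with nothing left below it):
  1 left: {6}→1  {7}→1
  2 left: {3,7}→1  {5,6}→1  {6,7}→2
  3 left: {2,3,7}→1  {3,6,7}→3  {4,5,6}→1  {5,6,7}→3
  4 left: {0,4,5,6}→1  {1,2,3,7}→1  {2,3,6,7}→4  {3,5,6,7}→6  {4,5,6,7}→4
  5 left: {0,4,5,6,7}→5  {1,2,3,6,7}→5  {2,3,5,6,7}→10  {3,4,5,6,7}→10
  6 left: {0,3,4,5,6,7}→15  {1,2,3,5,6,7}→15  {2,3,4,5,6,7}→20
  placing 0:y first → 35 extensions
  placing 1:c first → 35 extensions
total linear extensions = 70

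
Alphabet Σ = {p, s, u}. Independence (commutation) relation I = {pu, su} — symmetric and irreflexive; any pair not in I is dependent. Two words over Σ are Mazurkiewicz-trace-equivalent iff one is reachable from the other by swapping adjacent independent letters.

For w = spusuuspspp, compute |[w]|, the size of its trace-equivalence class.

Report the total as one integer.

drop 0:s onto floor
drop 1:p onto {0:s}
drop 2:u onto floor
drop 3:s onto {1:p}
drop 4:u onto {2:u}
drop 5:u onto {4:u}
drop 6:s onto {3:s}
drop 7:p onto {6:s}
drop 8:s onto {7:p}
drop 9:p onto {8:s}
drop 10:p onto {9:p}
ground layer = {0:s, 2:u}
drop-orders for the pieces not yet dropped (sum over which currently-grounded one goes next):
  1 to go: {5} 1  {10} 1
  2 to go: {4,5} 1  {5,10} 2  {9,10} 1
  3 to go: {2,4,5} 1  {4,5,10} 3  {5,9,10} 3  {8,9,10} 1
  4 to go: {2,4,5,10} 4  {4,5,9,10} 6  {5,8,9,10} 4  {7,8,9,10} 1
  5 to go: {2,4,5,9,10} 10  {4,5,8,9,10} 10  {5,7,8,9,10} 5  {6,7,8,9,10} 1
  6 to go: {2,4,5,8,9,10} 20  {3,6,7,8,9,10} 1  {4,5,7,8,9,10} 15  {5,6,7,8,9,10} 6
  7 to go: {1,3,6,7,8,9,10} 1  {2,4,5,7,8,9,10} 35  {3,5,6,7,8,9,10} 7  {4,5,6,7,8,9,10} 21
  8 to go: {0,1,3,6,7,8,9,10} 1  {1,3,5,6,7,8,9,10} 8  {2,4,5,6,7,8,9,10} 56  {3,4,5,6,7,8,9,10} 28
  9 to go: {0,1,3,5,6,7,8,9,10} 9  {1,3,4,5,6,7,8,9,10} 36  {2,3,4,5,6,7,8,9,10} 84
  if 0:s drops first: 120 orders
  if 2:u drops first: 45 orders
heap linearizations: 165

165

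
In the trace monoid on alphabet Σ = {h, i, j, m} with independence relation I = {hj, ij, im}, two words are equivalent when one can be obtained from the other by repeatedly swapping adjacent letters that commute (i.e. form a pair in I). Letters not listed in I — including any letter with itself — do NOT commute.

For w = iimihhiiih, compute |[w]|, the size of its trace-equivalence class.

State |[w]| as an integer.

4

0(i) covers ∅
1(i) covers 0:i
2(m) covers ∅
3(i) covers 1:i
4(h) covers 2:m, 3:i
5(h) covers 4:h
6(i) covers 5:h
7(i) covers 6:i
8(i) covers 7:i
9(h) covers 8:i
floor of heap: 0:i, 2:m
completions by unplaced set U, small U first (add the entries for U minus each lowest piece of U):
  |U|=1: {9}:1
  |U|=2: {8,9}:1
  |U|=3: {7,8,9}:1
  |U|=4: {6,7,8,9}:1
  |U|=5: {5,6,7,8,9}:1
  |U|=6: {4,5,6,7,8,9}:1
  |U|=7: {2,4,5,6,7,8,9}:1  {3,4,5,6,7,8,9}:1
  |U|=8: {1,3,4,5,6,7,8,9}:1  {2,3,4,5,6,7,8,9}:2
  start at 0(i): 3
  start at 2(m): 1
sum over floor = 4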